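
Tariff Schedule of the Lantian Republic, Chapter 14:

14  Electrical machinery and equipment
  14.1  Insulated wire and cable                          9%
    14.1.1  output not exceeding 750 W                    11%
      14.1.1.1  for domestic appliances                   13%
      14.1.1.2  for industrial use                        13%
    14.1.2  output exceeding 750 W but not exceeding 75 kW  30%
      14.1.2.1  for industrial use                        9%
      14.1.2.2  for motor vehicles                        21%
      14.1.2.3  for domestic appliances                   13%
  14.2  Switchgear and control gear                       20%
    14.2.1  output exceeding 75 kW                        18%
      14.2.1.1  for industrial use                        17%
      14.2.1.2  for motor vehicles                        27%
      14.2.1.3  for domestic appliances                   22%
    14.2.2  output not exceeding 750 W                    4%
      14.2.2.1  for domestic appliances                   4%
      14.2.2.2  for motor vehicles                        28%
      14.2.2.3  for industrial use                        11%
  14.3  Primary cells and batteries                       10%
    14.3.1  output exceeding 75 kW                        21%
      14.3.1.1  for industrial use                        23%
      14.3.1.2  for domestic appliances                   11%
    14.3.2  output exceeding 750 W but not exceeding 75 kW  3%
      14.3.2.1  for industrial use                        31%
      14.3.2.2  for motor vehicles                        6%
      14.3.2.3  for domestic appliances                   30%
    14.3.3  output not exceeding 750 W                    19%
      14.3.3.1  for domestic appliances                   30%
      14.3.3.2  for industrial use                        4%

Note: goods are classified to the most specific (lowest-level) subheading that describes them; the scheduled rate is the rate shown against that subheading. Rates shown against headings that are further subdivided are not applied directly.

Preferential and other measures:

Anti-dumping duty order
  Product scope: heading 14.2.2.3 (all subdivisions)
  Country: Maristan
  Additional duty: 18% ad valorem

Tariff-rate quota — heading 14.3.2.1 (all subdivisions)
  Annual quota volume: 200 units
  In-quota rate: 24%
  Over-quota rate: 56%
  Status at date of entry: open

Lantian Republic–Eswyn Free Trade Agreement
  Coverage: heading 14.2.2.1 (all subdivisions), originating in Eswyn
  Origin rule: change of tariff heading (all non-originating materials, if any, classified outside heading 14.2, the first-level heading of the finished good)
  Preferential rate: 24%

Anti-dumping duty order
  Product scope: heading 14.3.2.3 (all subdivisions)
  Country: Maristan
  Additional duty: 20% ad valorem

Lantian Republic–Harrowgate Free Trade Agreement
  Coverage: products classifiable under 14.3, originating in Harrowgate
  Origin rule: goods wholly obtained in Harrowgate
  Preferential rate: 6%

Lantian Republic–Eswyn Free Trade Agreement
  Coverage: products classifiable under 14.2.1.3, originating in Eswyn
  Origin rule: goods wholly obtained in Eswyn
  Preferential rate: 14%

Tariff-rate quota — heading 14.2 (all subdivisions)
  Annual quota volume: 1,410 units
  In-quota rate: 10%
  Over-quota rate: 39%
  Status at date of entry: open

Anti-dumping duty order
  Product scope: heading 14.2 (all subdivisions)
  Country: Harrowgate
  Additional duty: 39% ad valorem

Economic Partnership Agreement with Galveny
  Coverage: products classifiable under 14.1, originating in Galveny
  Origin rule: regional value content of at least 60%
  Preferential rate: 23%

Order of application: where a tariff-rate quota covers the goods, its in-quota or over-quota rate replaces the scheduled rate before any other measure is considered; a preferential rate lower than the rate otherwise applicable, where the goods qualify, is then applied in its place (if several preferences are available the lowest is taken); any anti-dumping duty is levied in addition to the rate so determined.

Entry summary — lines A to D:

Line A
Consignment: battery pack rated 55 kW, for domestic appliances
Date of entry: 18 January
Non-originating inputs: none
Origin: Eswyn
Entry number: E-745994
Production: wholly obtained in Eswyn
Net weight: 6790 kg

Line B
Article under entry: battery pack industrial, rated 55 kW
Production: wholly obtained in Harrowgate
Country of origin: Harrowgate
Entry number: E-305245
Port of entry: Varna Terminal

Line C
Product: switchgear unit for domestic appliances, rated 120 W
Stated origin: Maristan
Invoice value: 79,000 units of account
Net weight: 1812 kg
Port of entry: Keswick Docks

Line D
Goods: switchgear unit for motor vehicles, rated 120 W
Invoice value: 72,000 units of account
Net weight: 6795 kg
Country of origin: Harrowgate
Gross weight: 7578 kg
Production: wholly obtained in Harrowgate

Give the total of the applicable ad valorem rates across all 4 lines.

95%

Line A: battery pack → 14.3; rated 55 kW → 14.3.2; for domestic appliances → 14.3.2.3. Scheduled 30%. Eswyn agreement on 14.2.2.1: 14.3.2.3 not covered; Eswyn agreement on 14.2.1.3: 14.3.2.3 not covered. → 30%.
Line B: battery pack → 14.3; rated 55 kW → 14.3.2; industrial → 14.3.2.1. Scheduled 31%. quota on 14.3.2.1 open → in-quota 24%; Harrowgate agreement on 14.3: wholly obtained → 6% available; preferential 6%. → 6%.
Line C: switchgear unit → 14.2; rated 120 W → 14.2.2; for domestic appliances → 14.2.2.1. Scheduled 4%. quota on 14.2 open → in-quota 10%. → 10%.
Line D: switchgear unit → 14.2; rated 120 W → 14.2.2; for motor vehicles → 14.2.2.2. Scheduled 28%. quota on 14.2 open → in-quota 10%; Harrowgate agreement on 14.3: 14.2.2.2 not covered; anti-dumping (Harrowgate, 14.2): +39%; total 10% + 39% = 49%. → 49%.
Sum: 30% + 6% + 10% + 49% = 95%.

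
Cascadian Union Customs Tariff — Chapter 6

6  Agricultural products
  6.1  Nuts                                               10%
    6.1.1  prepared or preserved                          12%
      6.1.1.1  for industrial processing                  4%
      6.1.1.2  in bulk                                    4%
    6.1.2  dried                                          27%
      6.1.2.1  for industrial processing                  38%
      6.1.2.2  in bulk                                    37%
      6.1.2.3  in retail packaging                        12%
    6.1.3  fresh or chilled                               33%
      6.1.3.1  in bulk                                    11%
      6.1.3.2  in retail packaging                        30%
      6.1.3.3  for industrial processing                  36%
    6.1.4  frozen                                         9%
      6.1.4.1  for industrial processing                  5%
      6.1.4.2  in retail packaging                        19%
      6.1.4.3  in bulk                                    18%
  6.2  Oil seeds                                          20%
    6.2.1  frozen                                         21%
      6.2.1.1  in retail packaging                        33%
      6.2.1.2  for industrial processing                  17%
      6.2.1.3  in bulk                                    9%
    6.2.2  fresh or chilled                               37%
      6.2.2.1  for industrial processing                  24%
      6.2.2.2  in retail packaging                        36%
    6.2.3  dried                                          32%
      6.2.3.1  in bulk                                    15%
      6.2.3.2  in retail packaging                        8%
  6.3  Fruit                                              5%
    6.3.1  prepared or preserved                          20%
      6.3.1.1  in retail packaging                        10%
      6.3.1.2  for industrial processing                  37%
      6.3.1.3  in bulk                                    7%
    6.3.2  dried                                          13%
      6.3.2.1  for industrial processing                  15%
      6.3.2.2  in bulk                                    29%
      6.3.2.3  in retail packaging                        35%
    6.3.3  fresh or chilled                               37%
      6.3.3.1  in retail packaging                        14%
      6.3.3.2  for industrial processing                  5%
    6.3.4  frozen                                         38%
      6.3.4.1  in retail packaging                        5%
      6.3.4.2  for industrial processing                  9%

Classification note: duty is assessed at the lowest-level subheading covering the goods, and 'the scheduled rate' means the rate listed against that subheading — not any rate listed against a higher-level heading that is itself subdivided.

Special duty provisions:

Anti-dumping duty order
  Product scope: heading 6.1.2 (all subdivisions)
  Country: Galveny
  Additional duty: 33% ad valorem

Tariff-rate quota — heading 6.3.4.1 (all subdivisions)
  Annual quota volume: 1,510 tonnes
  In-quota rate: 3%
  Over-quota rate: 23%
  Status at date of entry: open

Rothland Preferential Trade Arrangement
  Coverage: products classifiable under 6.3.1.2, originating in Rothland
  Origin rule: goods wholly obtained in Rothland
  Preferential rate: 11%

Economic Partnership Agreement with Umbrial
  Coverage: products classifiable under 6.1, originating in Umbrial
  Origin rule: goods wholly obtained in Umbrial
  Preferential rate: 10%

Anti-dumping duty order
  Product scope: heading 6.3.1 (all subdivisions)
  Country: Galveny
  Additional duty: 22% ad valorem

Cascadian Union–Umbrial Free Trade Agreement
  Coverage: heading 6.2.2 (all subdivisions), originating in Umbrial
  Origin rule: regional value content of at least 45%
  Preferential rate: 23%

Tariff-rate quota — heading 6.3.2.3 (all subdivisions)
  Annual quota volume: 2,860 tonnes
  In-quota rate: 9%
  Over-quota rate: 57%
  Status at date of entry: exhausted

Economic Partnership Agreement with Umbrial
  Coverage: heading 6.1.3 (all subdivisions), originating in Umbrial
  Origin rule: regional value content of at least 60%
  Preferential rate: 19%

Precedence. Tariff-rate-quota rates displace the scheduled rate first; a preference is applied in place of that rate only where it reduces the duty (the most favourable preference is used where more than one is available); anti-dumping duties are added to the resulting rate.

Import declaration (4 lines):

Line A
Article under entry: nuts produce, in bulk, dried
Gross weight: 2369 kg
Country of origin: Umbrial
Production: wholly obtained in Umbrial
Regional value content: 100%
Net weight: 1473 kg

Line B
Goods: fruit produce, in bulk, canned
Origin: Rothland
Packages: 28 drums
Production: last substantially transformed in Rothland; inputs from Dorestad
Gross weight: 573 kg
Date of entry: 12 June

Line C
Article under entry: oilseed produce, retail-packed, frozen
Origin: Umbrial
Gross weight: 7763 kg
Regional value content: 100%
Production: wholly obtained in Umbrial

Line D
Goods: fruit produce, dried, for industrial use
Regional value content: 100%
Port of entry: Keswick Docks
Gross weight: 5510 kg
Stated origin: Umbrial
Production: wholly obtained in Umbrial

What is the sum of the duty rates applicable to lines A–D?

65%

Line A: nuts → 6.1; dried → 6.1.2; in bulk → 6.1.2.2. Scheduled 37%. Umbrial agreement on 6.1: wholly obtained → 10% available; Umbrial agreement on 6.2.2: 6.1.2.2 not covered; Umbrial agreement on 6.1.3: 6.1.2.2 not covered; preferential 10%. → 10%.
Line B: fruit → 6.3; canned → 6.3.1; in bulk → 6.3.1.3. Scheduled 7%. Rothland agreement on 6.3.1.2: 6.3.1.3 not covered. → 7%.
Line C: oilseed → 6.2; frozen → 6.2.1; retail-packed → 6.2.1.1. Scheduled 33%. Umbrial agreement on 6.1: 6.2.1.1 not covered; Umbrial agreement on 6.2.2: 6.2.1.1 not covered; Umbrial agreement on 6.1.3: 6.2.1.1 not covered. → 33%.
Line D: fruit → 6.3; dried → 6.3.2; for industrial use → 6.3.2.1. Scheduled 15%. Umbrial agreement on 6.1: 6.3.2.1 not covered; Umbrial agreement on 6.2.2: 6.3.2.1 not covered; Umbrial agreement on 6.1.3: 6.3.2.1 not covered. → 15%.
Sum: 10% + 7% + 33% + 15% = 65%.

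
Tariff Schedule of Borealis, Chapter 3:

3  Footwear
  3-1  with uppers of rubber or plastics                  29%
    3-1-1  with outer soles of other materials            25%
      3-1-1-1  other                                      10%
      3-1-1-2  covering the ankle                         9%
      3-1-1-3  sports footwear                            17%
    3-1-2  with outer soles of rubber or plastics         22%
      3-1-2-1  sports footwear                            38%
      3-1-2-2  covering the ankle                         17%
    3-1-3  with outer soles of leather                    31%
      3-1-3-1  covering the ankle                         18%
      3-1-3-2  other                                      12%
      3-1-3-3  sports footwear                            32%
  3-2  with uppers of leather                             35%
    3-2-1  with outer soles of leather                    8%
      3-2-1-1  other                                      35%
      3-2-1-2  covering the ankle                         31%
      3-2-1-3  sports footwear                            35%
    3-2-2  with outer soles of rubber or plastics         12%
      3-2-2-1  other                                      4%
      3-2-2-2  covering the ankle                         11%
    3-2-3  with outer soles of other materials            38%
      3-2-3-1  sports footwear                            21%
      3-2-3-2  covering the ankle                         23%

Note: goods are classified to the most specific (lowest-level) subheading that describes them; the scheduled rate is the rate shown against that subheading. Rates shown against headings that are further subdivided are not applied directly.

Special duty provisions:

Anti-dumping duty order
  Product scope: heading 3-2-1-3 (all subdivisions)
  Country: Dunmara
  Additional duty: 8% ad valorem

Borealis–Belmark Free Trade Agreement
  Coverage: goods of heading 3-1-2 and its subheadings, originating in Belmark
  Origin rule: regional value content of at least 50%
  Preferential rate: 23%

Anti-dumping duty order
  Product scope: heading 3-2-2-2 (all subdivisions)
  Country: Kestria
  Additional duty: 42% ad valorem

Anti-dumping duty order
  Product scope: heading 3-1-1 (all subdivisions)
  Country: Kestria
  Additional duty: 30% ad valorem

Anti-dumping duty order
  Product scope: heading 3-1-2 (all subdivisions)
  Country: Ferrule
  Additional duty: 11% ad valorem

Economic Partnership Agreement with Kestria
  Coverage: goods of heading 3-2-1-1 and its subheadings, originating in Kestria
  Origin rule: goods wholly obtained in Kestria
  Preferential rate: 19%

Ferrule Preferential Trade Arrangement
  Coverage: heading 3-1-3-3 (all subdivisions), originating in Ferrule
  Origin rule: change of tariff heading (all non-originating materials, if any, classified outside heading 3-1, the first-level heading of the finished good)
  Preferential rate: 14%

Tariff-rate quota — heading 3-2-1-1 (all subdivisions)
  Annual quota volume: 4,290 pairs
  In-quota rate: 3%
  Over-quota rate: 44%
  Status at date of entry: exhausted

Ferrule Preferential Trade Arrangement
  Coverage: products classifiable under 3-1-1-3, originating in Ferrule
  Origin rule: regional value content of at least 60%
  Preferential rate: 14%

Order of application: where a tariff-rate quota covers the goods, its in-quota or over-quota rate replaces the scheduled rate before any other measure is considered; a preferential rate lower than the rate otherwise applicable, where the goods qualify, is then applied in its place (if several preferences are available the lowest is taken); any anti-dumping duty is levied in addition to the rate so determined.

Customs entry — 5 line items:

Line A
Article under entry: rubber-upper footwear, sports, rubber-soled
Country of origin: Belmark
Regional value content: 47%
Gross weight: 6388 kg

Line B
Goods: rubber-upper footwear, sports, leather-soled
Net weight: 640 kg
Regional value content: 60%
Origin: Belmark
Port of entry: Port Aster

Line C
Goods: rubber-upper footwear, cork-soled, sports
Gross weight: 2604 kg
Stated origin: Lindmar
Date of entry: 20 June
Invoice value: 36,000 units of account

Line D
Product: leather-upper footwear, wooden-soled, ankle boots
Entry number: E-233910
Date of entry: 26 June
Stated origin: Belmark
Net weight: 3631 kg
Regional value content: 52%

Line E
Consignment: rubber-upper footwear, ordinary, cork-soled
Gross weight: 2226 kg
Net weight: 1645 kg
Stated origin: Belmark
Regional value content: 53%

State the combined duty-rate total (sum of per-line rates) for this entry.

Line A: rubber-upper → 3-1; rubber-soled → 3-1-2; sports → 3-1-2-1. Scheduled 38%. Belmark agreement on 3-1-2: RVC < 50%. → 38%.
Line B: rubber-upper → 3-1; leather-soled → 3-1-3; sports → 3-1-3-3. Scheduled 32%. Belmark agreement on 3-1-2: 3-1-3-3 not covered. → 32%.
Line C: rubber-upper → 3-1; cork-soled → 3-1-1; sports → 3-1-1-3. Scheduled 17%. No special measure applies. → 17%.
Line D: leather-upper → 3-2; wooden-soled → 3-2-3; ankle boots → 3-2-3-2. Scheduled 23%. Belmark agreement on 3-1-2: 3-2-3-2 not covered. → 23%.
Line E: rubber-upper → 3-1; cork-soled → 3-1-1; ordinary → 3-1-1-1. Scheduled 10%. Belmark agreement on 3-1-2: 3-1-1-1 not covered. → 10%.
Sum: 38% + 32% + 17% + 23% + 10% = 120%.

120%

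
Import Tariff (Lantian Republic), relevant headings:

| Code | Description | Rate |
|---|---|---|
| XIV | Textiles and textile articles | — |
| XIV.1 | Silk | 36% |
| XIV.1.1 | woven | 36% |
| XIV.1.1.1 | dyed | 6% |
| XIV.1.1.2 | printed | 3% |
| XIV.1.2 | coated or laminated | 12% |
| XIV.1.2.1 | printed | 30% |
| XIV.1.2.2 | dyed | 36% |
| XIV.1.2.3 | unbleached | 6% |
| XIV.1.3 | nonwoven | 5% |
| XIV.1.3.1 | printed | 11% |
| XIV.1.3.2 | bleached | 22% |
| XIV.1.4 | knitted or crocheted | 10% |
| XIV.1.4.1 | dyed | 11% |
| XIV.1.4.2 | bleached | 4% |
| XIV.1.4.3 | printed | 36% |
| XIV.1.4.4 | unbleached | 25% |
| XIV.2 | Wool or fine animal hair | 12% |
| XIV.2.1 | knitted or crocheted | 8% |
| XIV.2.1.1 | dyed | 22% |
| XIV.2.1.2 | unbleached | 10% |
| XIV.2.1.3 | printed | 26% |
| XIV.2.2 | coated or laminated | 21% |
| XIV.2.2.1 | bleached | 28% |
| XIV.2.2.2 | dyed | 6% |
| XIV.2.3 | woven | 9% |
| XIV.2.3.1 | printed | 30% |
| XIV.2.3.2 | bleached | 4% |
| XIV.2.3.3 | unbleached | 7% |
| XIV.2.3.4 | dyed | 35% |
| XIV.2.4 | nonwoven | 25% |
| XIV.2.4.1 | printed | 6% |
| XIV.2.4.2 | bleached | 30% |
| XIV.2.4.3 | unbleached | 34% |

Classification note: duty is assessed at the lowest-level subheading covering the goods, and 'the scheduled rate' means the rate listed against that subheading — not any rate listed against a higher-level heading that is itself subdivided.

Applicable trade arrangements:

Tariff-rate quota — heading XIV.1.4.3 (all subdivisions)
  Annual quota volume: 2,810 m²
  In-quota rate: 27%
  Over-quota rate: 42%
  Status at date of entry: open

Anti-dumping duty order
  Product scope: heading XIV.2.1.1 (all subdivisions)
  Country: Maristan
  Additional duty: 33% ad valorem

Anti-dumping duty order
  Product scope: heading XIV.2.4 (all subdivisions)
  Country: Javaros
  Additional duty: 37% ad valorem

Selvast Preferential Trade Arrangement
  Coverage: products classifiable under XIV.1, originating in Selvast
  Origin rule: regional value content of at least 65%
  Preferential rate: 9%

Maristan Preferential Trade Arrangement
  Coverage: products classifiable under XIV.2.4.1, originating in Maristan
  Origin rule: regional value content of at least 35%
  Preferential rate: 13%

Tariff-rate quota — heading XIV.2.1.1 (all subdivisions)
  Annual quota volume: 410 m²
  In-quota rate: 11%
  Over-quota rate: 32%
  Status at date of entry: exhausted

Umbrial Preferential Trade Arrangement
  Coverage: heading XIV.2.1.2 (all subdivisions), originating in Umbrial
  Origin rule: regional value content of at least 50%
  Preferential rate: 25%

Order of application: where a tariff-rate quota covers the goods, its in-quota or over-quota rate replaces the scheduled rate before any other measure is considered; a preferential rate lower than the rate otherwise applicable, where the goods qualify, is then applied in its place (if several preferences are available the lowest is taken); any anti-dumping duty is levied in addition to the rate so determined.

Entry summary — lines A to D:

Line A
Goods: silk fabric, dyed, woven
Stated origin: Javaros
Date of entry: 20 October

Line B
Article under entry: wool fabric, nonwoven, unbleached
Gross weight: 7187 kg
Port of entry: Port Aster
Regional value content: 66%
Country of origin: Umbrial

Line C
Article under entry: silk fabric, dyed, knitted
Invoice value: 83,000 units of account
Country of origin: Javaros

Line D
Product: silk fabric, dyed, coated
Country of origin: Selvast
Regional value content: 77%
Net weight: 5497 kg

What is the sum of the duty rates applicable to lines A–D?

60%

Line A: silk → XIV.1; woven → XIV.1.1; dyed → XIV.1.1.1. Scheduled 6%. No special measure applies. → 6%.
Line B: wool → XIV.2; nonwoven → XIV.2.4; unbleached → XIV.2.4.3. Scheduled 34%. Umbrial agreement on XIV.2.1.2: XIV.2.4.3 not covered. → 34%.
Line C: silk → XIV.1; knitted → XIV.1.4; dyed → XIV.1.4.1. Scheduled 11%. No special measure applies. → 11%.
Line D: silk → XIV.1; coated → XIV.1.2; dyed → XIV.1.2.2. Scheduled 36%. Selvast agreement on XIV.1: RVC ≥ 65% → 9% available; preferential 9%. → 9%.
Sum: 6% + 34% + 11% + 9% = 60%.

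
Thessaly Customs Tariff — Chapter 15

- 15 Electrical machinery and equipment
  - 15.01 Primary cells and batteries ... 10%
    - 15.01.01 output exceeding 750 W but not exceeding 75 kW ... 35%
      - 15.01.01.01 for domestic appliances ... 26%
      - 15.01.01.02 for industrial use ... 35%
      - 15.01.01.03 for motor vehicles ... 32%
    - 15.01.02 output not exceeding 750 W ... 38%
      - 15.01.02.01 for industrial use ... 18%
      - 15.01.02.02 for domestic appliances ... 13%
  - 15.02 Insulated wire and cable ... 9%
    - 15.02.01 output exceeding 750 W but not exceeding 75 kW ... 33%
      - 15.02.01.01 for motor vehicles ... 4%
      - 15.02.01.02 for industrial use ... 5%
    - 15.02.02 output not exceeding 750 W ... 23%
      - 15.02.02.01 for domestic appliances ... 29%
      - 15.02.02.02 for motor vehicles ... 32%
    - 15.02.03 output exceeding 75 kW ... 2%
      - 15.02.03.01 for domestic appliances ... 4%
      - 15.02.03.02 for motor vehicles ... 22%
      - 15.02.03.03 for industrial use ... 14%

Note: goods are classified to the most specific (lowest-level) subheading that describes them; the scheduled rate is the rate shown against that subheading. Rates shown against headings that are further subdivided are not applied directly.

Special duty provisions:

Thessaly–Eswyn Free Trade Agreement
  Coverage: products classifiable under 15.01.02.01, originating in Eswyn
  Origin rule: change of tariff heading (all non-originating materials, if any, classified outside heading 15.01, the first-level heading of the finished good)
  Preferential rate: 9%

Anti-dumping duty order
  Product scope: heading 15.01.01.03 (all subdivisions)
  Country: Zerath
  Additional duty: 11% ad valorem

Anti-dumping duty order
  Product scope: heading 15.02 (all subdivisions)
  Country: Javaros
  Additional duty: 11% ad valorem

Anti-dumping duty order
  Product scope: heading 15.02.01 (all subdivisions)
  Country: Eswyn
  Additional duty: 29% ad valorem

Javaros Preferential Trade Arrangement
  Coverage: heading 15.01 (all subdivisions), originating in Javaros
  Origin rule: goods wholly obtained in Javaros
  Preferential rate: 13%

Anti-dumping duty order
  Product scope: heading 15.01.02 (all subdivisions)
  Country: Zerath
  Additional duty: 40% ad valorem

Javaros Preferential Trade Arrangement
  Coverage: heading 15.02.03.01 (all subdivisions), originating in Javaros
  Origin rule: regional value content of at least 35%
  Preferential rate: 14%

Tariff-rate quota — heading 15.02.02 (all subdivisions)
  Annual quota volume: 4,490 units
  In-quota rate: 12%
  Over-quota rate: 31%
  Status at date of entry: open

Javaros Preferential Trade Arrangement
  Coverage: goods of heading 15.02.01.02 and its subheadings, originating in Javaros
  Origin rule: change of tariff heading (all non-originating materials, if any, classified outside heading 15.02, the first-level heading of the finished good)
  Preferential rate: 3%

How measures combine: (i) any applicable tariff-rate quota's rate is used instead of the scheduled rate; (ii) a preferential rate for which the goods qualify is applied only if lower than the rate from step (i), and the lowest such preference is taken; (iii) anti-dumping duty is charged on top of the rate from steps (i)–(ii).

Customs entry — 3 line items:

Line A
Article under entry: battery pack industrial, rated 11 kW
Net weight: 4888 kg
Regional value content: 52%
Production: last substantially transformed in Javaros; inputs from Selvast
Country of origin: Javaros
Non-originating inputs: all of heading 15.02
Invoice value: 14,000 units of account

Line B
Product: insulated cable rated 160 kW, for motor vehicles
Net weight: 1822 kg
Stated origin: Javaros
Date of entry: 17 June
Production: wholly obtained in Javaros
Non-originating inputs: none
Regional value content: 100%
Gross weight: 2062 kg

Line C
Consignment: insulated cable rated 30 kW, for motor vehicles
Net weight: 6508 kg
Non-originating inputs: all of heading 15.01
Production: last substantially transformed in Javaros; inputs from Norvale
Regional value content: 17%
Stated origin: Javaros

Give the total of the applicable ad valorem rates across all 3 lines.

Line A: battery pack → 15.01; rated 11 kW → 15.01.01; industrial → 15.01.01.02. Scheduled 35%. Javaros agreement on 15.01: not wholly obtained; Javaros agreement on 15.02.03.01: 15.01.01.02 not covered; Javaros agreement on 15.02.01.02: 15.01.01.02 not covered. → 35%.
Line B: insulated cable → 15.02; rated 160 kW → 15.02.03; for motor vehicles → 15.02.03.02. Scheduled 22%. Javaros agreement on 15.01: 15.02.03.02 not covered; Javaros agreement on 15.02.03.01: 15.02.03.02 not covered; Javaros agreement on 15.02.01.02: 15.02.03.02 not covered; anti-dumping (Javaros, 15.02): +11%; total 22% + 11% = 33%. → 33%.
Line C: insulated cable → 15.02; rated 30 kW → 15.02.01; for motor vehicles → 15.02.01.01. Scheduled 4%. Javaros agreement on 15.01: 15.02.01.01 not covered; Javaros agreement on 15.02.03.01: 15.02.01.01 not covered; Javaros agreement on 15.02.01.02: 15.02.01.01 not covered; anti-dumping (Javaros, 15.02): +11%; total 4% + 11% = 15%. → 15%.
Sum: 35% + 33% + 15% = 83%.

83%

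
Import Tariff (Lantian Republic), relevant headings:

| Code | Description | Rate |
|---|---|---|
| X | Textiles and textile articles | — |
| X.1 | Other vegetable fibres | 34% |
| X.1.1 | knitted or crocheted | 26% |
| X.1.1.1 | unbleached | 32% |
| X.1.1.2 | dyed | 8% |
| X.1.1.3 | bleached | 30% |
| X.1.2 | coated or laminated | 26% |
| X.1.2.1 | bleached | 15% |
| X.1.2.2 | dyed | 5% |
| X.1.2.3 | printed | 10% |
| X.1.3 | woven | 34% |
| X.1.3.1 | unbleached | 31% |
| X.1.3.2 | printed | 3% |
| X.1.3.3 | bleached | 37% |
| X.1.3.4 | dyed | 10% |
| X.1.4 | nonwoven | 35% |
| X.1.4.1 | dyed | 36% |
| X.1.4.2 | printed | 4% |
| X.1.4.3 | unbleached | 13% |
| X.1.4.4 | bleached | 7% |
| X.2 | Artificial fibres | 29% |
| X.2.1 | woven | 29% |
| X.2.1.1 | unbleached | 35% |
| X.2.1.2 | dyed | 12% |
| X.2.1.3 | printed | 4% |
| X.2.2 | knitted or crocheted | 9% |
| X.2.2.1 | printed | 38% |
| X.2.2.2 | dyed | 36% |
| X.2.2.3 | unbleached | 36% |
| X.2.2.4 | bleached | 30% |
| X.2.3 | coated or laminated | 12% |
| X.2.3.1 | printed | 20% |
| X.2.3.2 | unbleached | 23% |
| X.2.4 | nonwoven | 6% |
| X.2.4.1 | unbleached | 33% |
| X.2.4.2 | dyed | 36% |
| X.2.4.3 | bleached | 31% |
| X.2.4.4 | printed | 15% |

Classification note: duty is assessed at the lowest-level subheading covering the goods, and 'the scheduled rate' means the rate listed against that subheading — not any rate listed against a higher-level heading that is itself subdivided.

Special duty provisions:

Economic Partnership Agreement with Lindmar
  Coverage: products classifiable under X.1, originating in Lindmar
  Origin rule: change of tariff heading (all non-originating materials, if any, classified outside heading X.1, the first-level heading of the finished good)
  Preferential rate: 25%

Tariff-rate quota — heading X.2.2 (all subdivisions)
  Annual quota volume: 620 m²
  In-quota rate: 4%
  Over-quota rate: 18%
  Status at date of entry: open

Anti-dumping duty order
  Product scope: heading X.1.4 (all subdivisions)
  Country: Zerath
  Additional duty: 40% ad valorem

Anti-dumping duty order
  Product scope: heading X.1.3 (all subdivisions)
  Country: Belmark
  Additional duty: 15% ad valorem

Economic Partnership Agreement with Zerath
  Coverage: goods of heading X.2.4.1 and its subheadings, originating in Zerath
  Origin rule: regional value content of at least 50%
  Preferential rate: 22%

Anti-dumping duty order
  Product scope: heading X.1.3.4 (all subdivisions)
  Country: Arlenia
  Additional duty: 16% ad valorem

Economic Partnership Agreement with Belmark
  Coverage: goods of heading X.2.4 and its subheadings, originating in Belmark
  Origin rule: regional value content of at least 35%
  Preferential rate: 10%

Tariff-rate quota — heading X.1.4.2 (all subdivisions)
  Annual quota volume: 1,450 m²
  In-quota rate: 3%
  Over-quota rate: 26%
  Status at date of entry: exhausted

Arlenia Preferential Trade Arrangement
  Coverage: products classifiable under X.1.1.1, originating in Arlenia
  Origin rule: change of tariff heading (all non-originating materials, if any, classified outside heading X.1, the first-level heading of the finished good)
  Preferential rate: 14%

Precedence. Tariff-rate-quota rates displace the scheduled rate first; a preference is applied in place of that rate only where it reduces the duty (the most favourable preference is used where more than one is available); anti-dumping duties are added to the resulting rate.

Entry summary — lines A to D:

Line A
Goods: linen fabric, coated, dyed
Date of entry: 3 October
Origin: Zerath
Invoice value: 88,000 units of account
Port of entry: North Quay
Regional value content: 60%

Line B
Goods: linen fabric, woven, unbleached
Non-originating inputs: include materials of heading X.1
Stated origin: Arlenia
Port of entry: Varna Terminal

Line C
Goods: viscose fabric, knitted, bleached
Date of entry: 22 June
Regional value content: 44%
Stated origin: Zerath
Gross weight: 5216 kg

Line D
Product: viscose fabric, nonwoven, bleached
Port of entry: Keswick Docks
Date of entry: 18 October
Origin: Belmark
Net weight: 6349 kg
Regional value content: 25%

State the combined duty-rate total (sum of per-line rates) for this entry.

Line A: linen → X.1; coated → X.1.2; dyed → X.1.2.2. Scheduled 5%. Zerath agreement on X.2.4.1: X.1.2.2 not covered. → 5%.
Line B: linen → X.1; woven → X.1.3; unbleached → X.1.3.1. Scheduled 31%. Arlenia agreement on X.1.1.1: X.1.3.1 not covered. → 31%.
Line C: viscose → X.2; knitted → X.2.2; bleached → X.2.2.4. Scheduled 30%. quota on X.2.2 open → in-quota 4%; Zerath agreement on X.2.4.1: X.2.2.4 not covered. → 4%.
Line D: viscose → X.2; nonwoven → X.2.4; bleached → X.2.4.3. Scheduled 31%. Belmark agreement on X.2.4: RVC < 35%. → 31%.
Sum: 5% + 31% + 4% + 31% = 71%.

71%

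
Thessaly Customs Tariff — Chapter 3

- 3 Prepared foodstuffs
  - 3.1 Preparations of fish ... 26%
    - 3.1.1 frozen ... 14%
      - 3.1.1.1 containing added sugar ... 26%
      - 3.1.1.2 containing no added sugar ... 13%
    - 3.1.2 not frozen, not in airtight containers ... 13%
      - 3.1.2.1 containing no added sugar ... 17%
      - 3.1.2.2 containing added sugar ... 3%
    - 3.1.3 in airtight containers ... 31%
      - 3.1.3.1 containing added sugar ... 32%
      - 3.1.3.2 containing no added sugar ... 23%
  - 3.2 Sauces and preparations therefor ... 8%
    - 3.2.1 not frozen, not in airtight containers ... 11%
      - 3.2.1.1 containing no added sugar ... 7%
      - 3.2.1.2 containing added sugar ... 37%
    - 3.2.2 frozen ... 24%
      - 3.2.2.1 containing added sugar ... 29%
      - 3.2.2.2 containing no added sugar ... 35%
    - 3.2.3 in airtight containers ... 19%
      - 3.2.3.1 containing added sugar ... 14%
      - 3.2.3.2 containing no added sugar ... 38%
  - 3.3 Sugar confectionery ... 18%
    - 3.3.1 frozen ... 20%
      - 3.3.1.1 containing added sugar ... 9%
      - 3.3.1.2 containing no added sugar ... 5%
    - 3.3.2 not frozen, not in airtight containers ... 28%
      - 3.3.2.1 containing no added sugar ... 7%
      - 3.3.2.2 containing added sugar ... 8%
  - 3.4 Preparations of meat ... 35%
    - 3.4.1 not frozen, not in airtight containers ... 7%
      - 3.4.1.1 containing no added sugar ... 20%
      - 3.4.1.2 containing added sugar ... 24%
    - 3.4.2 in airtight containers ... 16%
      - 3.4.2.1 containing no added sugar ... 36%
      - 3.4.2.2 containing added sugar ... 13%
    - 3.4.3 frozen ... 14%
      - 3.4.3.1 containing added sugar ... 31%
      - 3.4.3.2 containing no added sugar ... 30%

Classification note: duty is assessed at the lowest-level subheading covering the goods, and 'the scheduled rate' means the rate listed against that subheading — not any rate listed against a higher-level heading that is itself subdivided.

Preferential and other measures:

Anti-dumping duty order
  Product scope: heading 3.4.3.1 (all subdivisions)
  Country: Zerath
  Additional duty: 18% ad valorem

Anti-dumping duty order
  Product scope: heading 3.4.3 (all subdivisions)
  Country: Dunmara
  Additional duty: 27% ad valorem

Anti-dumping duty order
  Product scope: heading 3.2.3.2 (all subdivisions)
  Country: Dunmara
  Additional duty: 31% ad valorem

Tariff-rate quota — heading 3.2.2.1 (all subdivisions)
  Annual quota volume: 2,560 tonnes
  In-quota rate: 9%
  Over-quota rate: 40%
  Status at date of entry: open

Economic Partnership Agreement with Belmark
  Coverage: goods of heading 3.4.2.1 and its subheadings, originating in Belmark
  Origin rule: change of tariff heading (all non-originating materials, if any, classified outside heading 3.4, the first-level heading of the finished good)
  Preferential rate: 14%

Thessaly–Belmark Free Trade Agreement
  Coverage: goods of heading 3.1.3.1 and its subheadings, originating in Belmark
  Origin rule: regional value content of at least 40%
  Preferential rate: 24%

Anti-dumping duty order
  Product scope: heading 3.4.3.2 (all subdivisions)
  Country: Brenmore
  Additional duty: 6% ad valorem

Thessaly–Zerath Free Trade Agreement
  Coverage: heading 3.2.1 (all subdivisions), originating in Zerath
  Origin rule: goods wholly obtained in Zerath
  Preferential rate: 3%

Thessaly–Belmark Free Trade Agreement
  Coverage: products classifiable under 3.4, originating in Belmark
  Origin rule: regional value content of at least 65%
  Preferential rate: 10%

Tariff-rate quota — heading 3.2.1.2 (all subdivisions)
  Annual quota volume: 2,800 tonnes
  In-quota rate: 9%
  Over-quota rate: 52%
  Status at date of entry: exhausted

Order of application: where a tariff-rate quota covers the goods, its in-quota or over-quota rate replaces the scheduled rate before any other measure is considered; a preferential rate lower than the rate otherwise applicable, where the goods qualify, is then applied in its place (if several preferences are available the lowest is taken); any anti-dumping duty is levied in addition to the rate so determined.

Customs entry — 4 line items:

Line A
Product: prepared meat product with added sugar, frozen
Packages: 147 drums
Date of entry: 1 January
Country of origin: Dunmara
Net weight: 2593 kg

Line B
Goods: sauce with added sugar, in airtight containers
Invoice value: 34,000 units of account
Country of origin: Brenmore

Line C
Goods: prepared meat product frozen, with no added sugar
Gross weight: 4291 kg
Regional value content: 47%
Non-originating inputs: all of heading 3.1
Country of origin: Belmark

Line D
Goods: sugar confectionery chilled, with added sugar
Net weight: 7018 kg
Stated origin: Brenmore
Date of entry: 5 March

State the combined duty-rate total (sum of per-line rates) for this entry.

Line A: prepared meat product → 3.4; frozen → 3.4.3; with added sugar → 3.4.3.1. Scheduled 31%. anti-dumping (Dunmara, 3.4.3): +27%; total 31% + 27% = 58%. → 58%.
Line B: sauce → 3.2; in airtight containers → 3.2.3; with added sugar → 3.2.3.1. Scheduled 14%. No special measure applies. → 14%.
Line C: prepared meat product → 3.4; frozen → 3.4.3; with no added sugar → 3.4.3.2. Scheduled 30%. Belmark agreement on 3.4.2.1: 3.4.3.2 not covered; Belmark agreement on 3.1.3.1: 3.4.3.2 not covered; Belmark agreement on 3.4: RVC < 65%. → 30%.
Line D: sugar confectionery → 3.3; chilled → 3.3.2; with added sugar → 3.3.2.2. Scheduled 8%. No special measure applies. → 8%.
Sum: 58% + 14% + 30% + 8% = 110%.

110%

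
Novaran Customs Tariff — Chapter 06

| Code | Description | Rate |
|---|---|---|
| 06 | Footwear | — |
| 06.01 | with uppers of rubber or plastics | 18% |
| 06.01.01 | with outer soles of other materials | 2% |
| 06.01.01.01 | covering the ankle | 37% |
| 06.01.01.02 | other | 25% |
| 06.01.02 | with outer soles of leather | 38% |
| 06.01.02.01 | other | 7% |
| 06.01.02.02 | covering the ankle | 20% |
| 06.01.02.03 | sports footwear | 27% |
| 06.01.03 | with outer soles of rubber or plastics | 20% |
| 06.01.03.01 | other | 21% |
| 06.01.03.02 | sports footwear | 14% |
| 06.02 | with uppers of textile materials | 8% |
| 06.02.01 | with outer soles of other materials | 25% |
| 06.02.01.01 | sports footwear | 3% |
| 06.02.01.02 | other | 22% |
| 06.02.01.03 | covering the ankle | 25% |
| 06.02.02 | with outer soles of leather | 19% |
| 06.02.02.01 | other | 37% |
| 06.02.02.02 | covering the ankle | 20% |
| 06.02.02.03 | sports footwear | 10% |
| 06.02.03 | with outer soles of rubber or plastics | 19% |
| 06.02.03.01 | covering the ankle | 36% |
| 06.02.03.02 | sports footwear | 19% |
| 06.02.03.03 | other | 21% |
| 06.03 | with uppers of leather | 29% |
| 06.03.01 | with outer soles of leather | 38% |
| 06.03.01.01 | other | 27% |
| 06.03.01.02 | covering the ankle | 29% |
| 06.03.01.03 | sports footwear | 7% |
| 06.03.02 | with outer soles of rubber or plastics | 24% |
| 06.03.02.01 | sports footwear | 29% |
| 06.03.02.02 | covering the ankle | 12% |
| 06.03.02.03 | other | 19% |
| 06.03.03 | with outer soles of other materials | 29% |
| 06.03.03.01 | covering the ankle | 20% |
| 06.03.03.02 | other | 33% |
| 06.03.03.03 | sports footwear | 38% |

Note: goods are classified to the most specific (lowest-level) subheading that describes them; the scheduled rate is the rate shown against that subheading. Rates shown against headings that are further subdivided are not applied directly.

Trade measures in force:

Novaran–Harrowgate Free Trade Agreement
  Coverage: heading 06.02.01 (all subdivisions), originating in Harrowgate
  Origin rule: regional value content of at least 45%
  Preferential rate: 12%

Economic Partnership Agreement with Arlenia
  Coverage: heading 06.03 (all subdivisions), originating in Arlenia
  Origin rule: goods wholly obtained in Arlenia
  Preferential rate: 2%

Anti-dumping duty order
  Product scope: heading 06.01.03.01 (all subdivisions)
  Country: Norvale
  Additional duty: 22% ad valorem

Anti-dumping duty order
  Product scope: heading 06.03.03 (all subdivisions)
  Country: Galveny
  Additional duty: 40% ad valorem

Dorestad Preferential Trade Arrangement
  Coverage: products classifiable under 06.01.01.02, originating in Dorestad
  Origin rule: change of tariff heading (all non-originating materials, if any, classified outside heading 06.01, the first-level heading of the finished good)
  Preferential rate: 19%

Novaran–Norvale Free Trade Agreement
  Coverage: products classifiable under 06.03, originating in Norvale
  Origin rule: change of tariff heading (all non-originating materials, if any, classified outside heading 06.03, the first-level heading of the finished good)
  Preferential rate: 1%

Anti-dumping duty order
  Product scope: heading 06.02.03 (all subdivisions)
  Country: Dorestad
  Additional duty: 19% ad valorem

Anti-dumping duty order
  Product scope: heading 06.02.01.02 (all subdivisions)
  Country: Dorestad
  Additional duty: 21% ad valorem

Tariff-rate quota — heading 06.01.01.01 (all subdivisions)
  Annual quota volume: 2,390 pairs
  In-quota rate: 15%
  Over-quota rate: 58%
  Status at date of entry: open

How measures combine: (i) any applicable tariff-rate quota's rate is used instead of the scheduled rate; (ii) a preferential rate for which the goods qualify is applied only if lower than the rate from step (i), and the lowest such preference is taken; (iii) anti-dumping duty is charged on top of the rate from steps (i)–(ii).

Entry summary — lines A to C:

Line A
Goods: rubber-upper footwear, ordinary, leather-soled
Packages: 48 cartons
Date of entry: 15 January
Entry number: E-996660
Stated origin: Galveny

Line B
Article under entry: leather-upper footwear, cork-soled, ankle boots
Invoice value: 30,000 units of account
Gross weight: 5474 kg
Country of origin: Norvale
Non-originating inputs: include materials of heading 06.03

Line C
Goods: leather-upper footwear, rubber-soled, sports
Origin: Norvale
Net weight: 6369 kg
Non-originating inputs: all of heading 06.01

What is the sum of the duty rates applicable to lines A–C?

Line A: rubber-upper → 06.01; leather-soled → 06.01.02; ordinary → 06.01.02.01. Scheduled 7%. No special measure applies. → 7%.
Line B: leather-upper → 06.03; cork-soled → 06.03.03; ankle boots → 06.03.03.01. Scheduled 20%. Norvale agreement on 06.03: CTH not met. → 20%.
Line C: leather-upper → 06.03; rubber-soled → 06.03.02; sports → 06.03.02.01. Scheduled 29%. Norvale agreement on 06.03: CTH met → 1% available; preferential 1%. → 1%.
Sum: 7% + 20% + 1% = 28%.

28%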